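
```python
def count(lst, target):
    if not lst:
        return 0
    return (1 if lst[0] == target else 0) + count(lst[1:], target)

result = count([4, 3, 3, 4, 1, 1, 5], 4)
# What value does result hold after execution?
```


count([4, 3, 3, 4, 1, 1, 5], 4)
lst[0]=4 == 4: 1 + count([3, 3, 4, 1, 1, 5], 4)
lst[0]=3 != 4: 0 + count([3, 4, 1, 1, 5], 4)
lst[0]=3 != 4: 0 + count([4, 1, 1, 5], 4)
lst[0]=4 == 4: 1 + count([1, 1, 5], 4)
lst[0]=1 != 4: 0 + count([1, 5], 4)
lst[0]=1 != 4: 0 + count([5], 4)
lst[0]=5 != 4: 0 + count([], 4)
= 2


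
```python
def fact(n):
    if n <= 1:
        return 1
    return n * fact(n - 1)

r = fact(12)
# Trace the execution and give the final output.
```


fact(12)
= 12 * fact(11)
= 12 * 11 * fact(10)
= 12 * 11 * 10 * fact(9)
= 12 * 11 * 10 * 9 * fact(8)
= 12 * 11 * 10 * 9 * 8 * fact(7)
= 12 * 11 * 10 * 9 * 8 * 7 * fact(6)
= 12 * 11 * 10 * 9 * 8 * 7 * 6 * fact(5)
= 12 * 11 * 10 * 9 * 8 * 7 * 6 * 5 * fact(4)
= 12 * 11 * 10 * 9 * 8 * 7 * 6 * 5 * 4 * fact(3)
= 12 * 11 * 10 * 9 * 8 * 7 * 6 * 5 * 4 * 3 * fact(2)
= 12 * 11 * 10 * 9 * 8 * 7 * 6 * 5 * 4 * 3 * 2 * fact(1)
= 12 * 11 * 10 * 9 * 8 * 7 * 6 * 5 * 4 * 3 * 2 * 1
= 479001600


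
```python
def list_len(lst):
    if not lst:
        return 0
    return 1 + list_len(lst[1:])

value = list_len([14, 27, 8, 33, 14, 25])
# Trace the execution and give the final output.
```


list_len([14, 27, 8, 33, 14, 25])
= 1 + list_len([27, 8, 33, 14, 25])
= 1 + 1 + list_len([8, 33, 14, 25])
= 1 + 1 + 1 + list_len([33, 14, 25])
= 1 + 1 + 1 + 1 + list_len([14, 25])
= 1 + 1 + 1 + 1 + 1 + list_len([25])
= 1 + 1 + 1 + 1 + 1 + 1 + list_len([])
= 1 + 1 + 1 + 1 + 1 + 1 + 0
= 6


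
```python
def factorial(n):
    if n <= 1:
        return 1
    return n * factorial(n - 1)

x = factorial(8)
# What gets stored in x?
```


factorial(8)
= 8 * factorial(7)
= 8 * 7 * factorial(6)
= 8 * 7 * 6 * factorial(5)
= 8 * 7 * 6 * 5 * factorial(4)
= 8 * 7 * 6 * 5 * 4 * factorial(3)
= 8 * 7 * 6 * 5 * 4 * 3 * factorial(2)
= 8 * 7 * 6 * 5 * 4 * 3 * 2 * factorial(1)
= 8 * 7 * 6 * 5 * 4 * 3 * 2 * 1
= 40320


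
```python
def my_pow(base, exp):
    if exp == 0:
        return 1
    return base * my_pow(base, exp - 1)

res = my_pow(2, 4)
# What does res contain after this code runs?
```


my_pow(2, 4)
= 2 * my_pow(2, 3)
= 2 * 2 * my_pow(2, 2)
= 2 * 2 * 2 * my_pow(2, 1)
= 2 * 2 * 2 * 2 * my_pow(2, 0)
= 2 * 2 * 2 * 2 * 1
= 16


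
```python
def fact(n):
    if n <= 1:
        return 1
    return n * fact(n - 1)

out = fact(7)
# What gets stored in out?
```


fact(7)
= 7 * fact(6)
= 7 * 6 * fact(5)
= 7 * 6 * 5 * fact(4)
= 7 * 6 * 5 * 4 * fact(3)
= 7 * 6 * 5 * 4 * 3 * fact(2)
= 7 * 6 * 5 * 4 * 3 * 2 * fact(1)
= 7 * 6 * 5 * 4 * 3 * 2 * 1
= 5040


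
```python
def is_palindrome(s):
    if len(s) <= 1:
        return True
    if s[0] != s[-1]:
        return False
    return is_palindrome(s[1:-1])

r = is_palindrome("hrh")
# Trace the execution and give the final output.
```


is_palindrome("hrh")
"hrh": s[0]='h' == s[-1]='h' -> is_palindrome("r")
"r": len <= 1 -> True
= True


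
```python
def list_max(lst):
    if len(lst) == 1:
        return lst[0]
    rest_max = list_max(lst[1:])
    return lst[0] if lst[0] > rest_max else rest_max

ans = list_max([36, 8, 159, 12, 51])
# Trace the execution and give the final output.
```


list_max([36, 8, 159, 12, 51])
= compare 36 with list_max([8, 159, 12, 51])
= compare 8 with list_max([159, 12, 51])
= compare 159 with list_max([12, 51])
= compare 12 with list_max([51])
Base: list_max([51]) = 51
compare 12 with 51: max = 51
compare 159 with 51: max = 159
compare 8 with 159: max = 159
compare 36 with 159: max = 159
= 159


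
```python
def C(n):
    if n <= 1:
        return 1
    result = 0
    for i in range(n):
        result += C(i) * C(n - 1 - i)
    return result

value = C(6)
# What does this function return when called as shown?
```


C(6)
= sum of C(i) * C(6-1-i) for i in 0..5
First compute sub-values bottom-up:
  C(0) = 1, C(1) = 1
  C(2) = 1*1 + 1*1 = 2
  C(3) = 1*2 + 1*1 + 2*1 = 5
  C(4) = 1*5 + 1*2 + 2*1 + 5*1 = 14
  C(5) = 1*14 + 1*5 + 2*2 + 5*1 + 14*1 = 42
Now C(6):
  C(0)*C(5) = 1*42 = 42
  C(1)*C(4) = 1*14 = 14
  C(2)*C(3) = 2*5 = 10
  C(3)*C(2) = 5*2 = 10
  C(4)*C(1) = 14*1 = 14
  C(5)*C(0) = 42*1 = 42
= 42 + 14 + 10 + 10 + 14 + 42
= 132


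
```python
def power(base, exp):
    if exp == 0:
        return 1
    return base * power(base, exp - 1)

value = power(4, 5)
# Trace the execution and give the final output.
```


power(4, 5)
= 4 * power(4, 4)
= 4 * 4 * power(4, 3)
= 4 * 4 * 4 * power(4, 2)
= 4 * 4 * 4 * 4 * power(4, 1)
= 4 * 4 * 4 * 4 * 4 * power(4, 0)
= 4 * 4 * 4 * 4 * 4 * 1
= 1024


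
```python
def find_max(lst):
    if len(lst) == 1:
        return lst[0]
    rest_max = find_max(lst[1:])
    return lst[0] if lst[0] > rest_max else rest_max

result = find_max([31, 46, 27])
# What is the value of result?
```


find_max([31, 46, 27])
= compare 31 with find_max([46, 27])
= compare 46 with find_max([27])
Base: find_max([27]) = 27
compare 46 with 27: max = 46
compare 31 with 46: max = 46
= 46


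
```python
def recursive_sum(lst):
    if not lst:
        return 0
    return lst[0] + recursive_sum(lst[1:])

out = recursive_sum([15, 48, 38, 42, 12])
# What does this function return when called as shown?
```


recursive_sum([15, 48, 38, 42, 12])
= 15 + recursive_sum([48, 38, 42, 12])
= 15 + 48 + recursive_sum([38, 42, 12])
= 15 + 48 + 38 + recursive_sum([42, 12])
= 15 + 48 + 38 + 42 + recursive_sum([12])
= 15 + 48 + 38 + 42 + 12 + recursive_sum([])
= 15 + 48 + 38 + 42 + 12 + 0
= 155


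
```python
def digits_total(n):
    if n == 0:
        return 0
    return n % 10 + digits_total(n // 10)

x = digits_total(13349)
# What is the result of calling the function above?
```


digits_total(13349)
= 9 + digits_total(1334)
= 9 + 4 + digits_total(133)
= 9 + 4 + 3 + digits_total(13)
= 9 + 4 + 3 + 3 + digits_total(1)
= 9 + 4 + 3 + 3 + 1 + digits_total(0)
= 9 + 4 + 3 + 3 + 1 + 0
= 20


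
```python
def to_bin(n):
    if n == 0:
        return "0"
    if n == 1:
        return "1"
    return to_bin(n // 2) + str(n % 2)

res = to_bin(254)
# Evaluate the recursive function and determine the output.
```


to_bin(254)
= to_bin(127) + "0"
= to_bin(63) + "1" + "0"
= to_bin(31) + "1" + "1" + "0"
= to_bin(15) + "1" + "1" + "1" + "0"
= to_bin(7) + "1" + "1" + "1" + "1" + "0"
= to_bin(3) + "1" + "1" + "1" + "1" + "1" + "0"
= to_bin(1) + "1" + "1" + "1" + "1" + "1" + "1" + "0"
= "1" + "1" + "1" + "1" + "1" + "1" + "1" + "0"
= "11111110"


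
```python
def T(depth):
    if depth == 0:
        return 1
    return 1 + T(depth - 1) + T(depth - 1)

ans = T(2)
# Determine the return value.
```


T(2)
= 1 + T(1) + T(1)
= 1 + 2 * T(1)
T(k) = 2^(k+1) - 1
T(0) = 1
T(1) = 3
T(2) = 7
T(2) = 2^3 - 1 = 7


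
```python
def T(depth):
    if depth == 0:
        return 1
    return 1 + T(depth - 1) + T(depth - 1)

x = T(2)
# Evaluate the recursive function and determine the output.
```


T(2)
= 1 + T(1) + T(1)
= 1 + 2 * T(1)
T(k) = 2^(k+1) - 1
T(0) = 1
T(1) = 3
T(2) = 7
T(2) = 2^3 - 1 = 7


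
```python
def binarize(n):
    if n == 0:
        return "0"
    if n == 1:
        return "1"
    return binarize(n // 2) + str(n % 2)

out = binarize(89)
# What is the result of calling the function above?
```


binarize(89)
= binarize(44) + "1"
= binarize(22) + "0" + "1"
= binarize(11) + "0" + "0" + "1"
= binarize(5) + "1" + "0" + "0" + "1"
= binarize(2) + "1" + "1" + "0" + "0" + "1"
= binarize(1) + "0" + "1" + "1" + "0" + "0" + "1"
= "1" + "0" + "1" + "1" + "0" + "0" + "1"
= "1011001"


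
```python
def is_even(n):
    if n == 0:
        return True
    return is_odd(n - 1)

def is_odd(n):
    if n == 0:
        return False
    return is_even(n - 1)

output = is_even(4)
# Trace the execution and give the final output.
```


is_even(4)
= is_odd(3)
= is_even(2)
= is_odd(1)
= is_even(0)
n == 0: return True
= True


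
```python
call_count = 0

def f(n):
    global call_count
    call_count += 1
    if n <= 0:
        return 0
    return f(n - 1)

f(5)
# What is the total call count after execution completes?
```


f(5) calls f(4) calls ... calls f(0)
Total calls: 5 + 1 (for base case) = 6


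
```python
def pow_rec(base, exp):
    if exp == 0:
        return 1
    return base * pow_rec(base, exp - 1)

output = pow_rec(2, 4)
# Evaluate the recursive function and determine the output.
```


pow_rec(2, 4)
= 2 * pow_rec(2, 3)
= 2 * 2 * pow_rec(2, 2)
= 2 * 2 * 2 * pow_rec(2, 1)
= 2 * 2 * 2 * 2 * pow_rec(2, 0)
= 2 * 2 * 2 * 2 * 1
= 16


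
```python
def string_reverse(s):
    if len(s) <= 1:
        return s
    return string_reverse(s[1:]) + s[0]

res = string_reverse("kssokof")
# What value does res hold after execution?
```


string_reverse("kssokof")
= string_reverse("ssokof") + "k"
= string_reverse("sokof") + "s" + "k"
= string_reverse("okof") + "s" + "s" + "k"
= string_reverse("kof") + "o" + "s" + "s" + "k"
= string_reverse("of") + "k" + "o" + "s" + "s" + "k"
= string_reverse("f") + "o" + "k" + "o" + "s" + "s" + "k"
= "f" + "o" + "k" + "o" + "s" + "s" + "k"
= "fokossk"


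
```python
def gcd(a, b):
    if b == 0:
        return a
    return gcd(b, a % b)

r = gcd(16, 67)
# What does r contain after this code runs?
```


gcd(16, 67)
= gcd(67, 16 % 67) = gcd(67, 16)
= gcd(16, 67 % 16) = gcd(16, 3)
= gcd(3, 16 % 3) = gcd(3, 1)
= gcd(1, 3 % 1) = gcd(1, 0)
b == 0, return a = 1


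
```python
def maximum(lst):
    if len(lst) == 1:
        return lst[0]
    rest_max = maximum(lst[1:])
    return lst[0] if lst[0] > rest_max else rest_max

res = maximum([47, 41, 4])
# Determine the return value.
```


maximum([47, 41, 4])
= compare 47 with maximum([41, 4])
= compare 41 with maximum([4])
Base: maximum([4]) = 4
compare 41 with 4: max = 41
compare 47 with 41: max = 47
= 47


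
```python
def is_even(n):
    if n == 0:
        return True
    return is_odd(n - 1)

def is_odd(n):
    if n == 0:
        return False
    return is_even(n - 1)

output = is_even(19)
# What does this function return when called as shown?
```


is_even(19)
= is_odd(18)
= is_even(17)
= is_odd(16)
= is_even(15)
= is_odd(14)
= is_even(13)
= is_odd(12)
= is_even(11)
= is_odd(10)
= is_even(9)
= is_odd(8)
= is_even(7)
= is_odd(6)
= is_even(5)
= is_odd(4)
= is_even(3)
= is_odd(2)
= is_even(1)
= is_odd(0)
n == 0: return False
= False


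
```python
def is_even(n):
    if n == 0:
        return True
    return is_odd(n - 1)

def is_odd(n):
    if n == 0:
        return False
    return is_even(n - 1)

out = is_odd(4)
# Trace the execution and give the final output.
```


is_odd(4)
= is_even(3)
= is_odd(2)
= is_even(1)
= is_odd(0)
n == 0: return False
= False


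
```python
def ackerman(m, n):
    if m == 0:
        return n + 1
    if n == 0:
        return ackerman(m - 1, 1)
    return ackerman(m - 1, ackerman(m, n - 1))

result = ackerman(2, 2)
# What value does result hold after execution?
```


ackerman(2, 2)
= ackerman(1, ackerman(2, 1))
First compute ackerman(2, 1) = 5
= ackerman(1, 5)
= 7


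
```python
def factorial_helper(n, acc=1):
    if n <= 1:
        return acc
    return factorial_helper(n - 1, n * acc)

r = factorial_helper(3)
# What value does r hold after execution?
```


factorial_helper(3, 1)
= factorial_helper(2, 3 * 1) = factorial_helper(2, 3)
= factorial_helper(1, 2 * 3) = factorial_helper(1, 6)
n <= 1, return acc = 6


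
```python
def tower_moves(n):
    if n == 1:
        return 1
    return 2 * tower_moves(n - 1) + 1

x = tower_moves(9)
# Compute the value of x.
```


tower_moves(9)
= 2 * tower_moves(8) + 1
= 2 * (2 * tower_moves(7) + 1) + 1
= 2 * (2 * (2 * tower_moves(6) + 1) + 1) + 1
= 2 * (2 * (2 * (2 * tower_moves(5) + 1) + 1) + 1) + 1
= 2 * (2 * (2 * (2 * (2 * tower_moves(4) + 1) + 1) + 1) + 1) + 1
= 2 * (2 * (2 * (2 * (2 * (2 * tower_moves(3) + 1) + 1) + 1) + 1) + 1) + 1
= 2 * (2 * (2 * (2 * (2 * (2 * (2 * tower_moves(2) + 1) + 1) + 1) + 1) + 1) + 1) + 1
= 2 * (2 * (2 * (2 * (2 * (2 * (2 * (2 * tower_moves(1) + 1) + 1) + 1) + 1) + 1) + 1) + 1) + 1
Now compute bottom-up:
tower_moves(1) = 1
tower_moves(2) = 2 * 1 + 1 = 3
tower_moves(3) = 2 * 3 + 1 = 7
tower_moves(4) = 2 * 7 + 1 = 15
tower_moves(5) = 2 * 15 + 1 = 31
tower_moves(6) = 2 * 31 + 1 = 63
tower_moves(7) = 2 * 63 + 1 = 127
tower_moves(8) = 2 * 127 + 1 = 255
tower_moves(9) = 2 * 255 + 1 = 511
= 511


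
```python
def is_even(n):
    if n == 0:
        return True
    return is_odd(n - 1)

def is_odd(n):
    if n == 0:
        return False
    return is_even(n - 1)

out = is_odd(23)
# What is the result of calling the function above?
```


is_odd(23)
= is_even(22)
= is_odd(21)
= is_even(20)
= is_odd(19)
= is_even(18)
= is_odd(17)
= is_even(16)
= is_odd(15)
= is_even(14)
= is_odd(13)
= is_even(12)
= is_odd(11)
= is_even(10)
= is_odd(9)
= is_even(8)
= is_odd(7)
= is_even(6)
= is_odd(5)
= is_even(4)
= is_odd(3)
= is_even(2)
= is_odd(1)
= is_even(0)
n == 0: return True
= True


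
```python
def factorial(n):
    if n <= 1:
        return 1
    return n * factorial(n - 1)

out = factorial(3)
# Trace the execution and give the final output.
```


factorial(3)
= 3 * factorial(2)
= 3 * 2 * factorial(1)
= 3 * 2 * 1
= 6


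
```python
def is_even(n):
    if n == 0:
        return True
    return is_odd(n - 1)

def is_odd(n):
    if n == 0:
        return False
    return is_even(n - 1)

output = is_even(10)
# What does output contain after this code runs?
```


is_even(10)
= is_odd(9)
= is_even(8)
= is_odd(7)
= is_even(6)
= is_odd(5)
= is_even(4)
= is_odd(3)
= is_even(2)
= is_odd(1)
= is_even(0)
n == 0: return True
= True


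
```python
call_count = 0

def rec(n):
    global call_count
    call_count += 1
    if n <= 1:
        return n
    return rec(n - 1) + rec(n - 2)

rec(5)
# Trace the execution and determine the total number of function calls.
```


rec(5) calls rec(4) and rec(3); each non-base call branches into two more.
Let C(k) = total number of calls made by rec(k), including the call to rec(k) itself.
Base cases: C(0) = 1, C(1) = 1
Recurrence: C(k) = 1 + C(k-1) + C(k-2)
  C(2) = 1 + C(1) + C(0) = 1 + 1 + 1 = 3
  C(3) = 1 + C(2) + C(1) = 1 + 3 + 1 = 5
  C(4) = 1 + C(3) + C(2) = 1 + 5 + 3 = 9
  C(5) = 1 + C(4) + C(3) = 1 + 9 + 5 = 15
Total calls = C(5) = 15


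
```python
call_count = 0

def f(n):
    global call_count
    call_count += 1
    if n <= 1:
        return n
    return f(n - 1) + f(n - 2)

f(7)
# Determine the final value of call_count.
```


f(7) calls f(6) and f(5); each non-base call branches into two more.
Let C(k) = total number of calls made by f(k), including the call to f(k) itself.
Base cases: C(0) = 1, C(1) = 1
Recurrence: C(k) = 1 + C(k-1) + C(k-2)
  C(2) = 1 + C(1) + C(0) = 1 + 1 + 1 = 3
  C(3) = 1 + C(2) + C(1) = 1 + 3 + 1 = 5
  C(4) = 1 + C(3) + C(2) = 1 + 5 + 3 = 9
  C(5) = 1 + C(4) + C(3) = 1 + 9 + 5 = 15
  C(6) = 1 + C(5) + C(4) = 1 + 15 + 9 = 25
  C(7) = 1 + C(6) + C(5) = 1 + 25 + 15 = 41
Total calls = C(7) = 41


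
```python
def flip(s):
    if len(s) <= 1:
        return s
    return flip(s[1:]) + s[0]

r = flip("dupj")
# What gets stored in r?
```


flip("dupj")
= flip("upj") + "d"
= flip("pj") + "u" + "d"
= flip("j") + "p" + "u" + "d"
= "j" + "p" + "u" + "d"
= "jpud"


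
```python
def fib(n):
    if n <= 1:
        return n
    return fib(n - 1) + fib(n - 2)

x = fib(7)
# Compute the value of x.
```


fib(7)
= fib(6) + fib(5)
= (fib(5) + fib(4)) + fib(5)
Computing bottom-up: fib(0)=0, fib(1)=1, fib(2)=1, fib(3)=2, fib(4)=3, fib(5)=5, fib(6)=8, fib(7)=13
= 13


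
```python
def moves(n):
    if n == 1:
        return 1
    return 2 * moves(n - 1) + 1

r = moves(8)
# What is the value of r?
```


moves(8)
= 2 * moves(7) + 1
= 2 * (2 * moves(6) + 1) + 1
= 2 * (2 * (2 * moves(5) + 1) + 1) + 1
= 2 * (2 * (2 * (2 * moves(4) + 1) + 1) + 1) + 1
= 2 * (2 * (2 * (2 * (2 * moves(3) + 1) + 1) + 1) + 1) + 1
= 2 * (2 * (2 * (2 * (2 * (2 * moves(2) + 1) + 1) + 1) + 1) + 1) + 1
= 2 * (2 * (2 * (2 * (2 * (2 * (2 * moves(1) + 1) + 1) + 1) + 1) + 1) + 1) + 1
Now compute bottom-up:
moves(1) = 1
moves(2) = 2 * 1 + 1 = 3
moves(3) = 2 * 3 + 1 = 7
moves(4) = 2 * 7 + 1 = 15
moves(5) = 2 * 15 + 1 = 31
moves(6) = 2 * 31 + 1 = 63
moves(7) = 2 * 63 + 1 = 127
moves(8) = 2 * 127 + 1 = 255
= 255


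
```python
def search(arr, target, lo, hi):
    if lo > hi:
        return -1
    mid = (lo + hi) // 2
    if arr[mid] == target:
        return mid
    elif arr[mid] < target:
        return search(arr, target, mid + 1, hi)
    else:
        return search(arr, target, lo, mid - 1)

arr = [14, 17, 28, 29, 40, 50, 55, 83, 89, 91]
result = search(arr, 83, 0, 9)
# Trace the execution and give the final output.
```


search(arr, 83, 0, 9)
lo=0, hi=9, mid=4, arr[mid]=40
40 < 83, search right half
lo=5, hi=9, mid=7, arr[mid]=83
arr[7] == 83, found at index 7
= 7


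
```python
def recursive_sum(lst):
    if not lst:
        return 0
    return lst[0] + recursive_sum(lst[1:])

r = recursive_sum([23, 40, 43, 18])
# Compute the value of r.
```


recursive_sum([23, 40, 43, 18])
= 23 + recursive_sum([40, 43, 18])
= 23 + 40 + recursive_sum([43, 18])
= 23 + 40 + 43 + recursive_sum([18])
= 23 + 40 + 43 + 18 + recursive_sum([])
= 23 + 40 + 43 + 18 + 0
= 124


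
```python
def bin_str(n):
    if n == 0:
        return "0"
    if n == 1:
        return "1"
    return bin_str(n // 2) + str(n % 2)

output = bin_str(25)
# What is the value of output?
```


bin_str(25)
= bin_str(12) + "1"
= bin_str(6) + "0" + "1"
= bin_str(3) + "0" + "0" + "1"
= bin_str(1) + "1" + "0" + "0" + "1"
= "1" + "1" + "0" + "0" + "1"
= "11001"


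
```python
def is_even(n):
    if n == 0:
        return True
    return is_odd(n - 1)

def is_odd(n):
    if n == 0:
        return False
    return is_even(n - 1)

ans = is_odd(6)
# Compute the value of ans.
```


is_odd(6)
= is_even(5)
= is_odd(4)
= is_even(3)
= is_odd(2)
= is_even(1)
= is_odd(0)
n == 0: return False
= False


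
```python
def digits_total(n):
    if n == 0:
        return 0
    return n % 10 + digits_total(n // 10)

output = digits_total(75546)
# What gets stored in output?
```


digits_total(75546)
= 6 + digits_total(7554)
= 6 + 4 + digits_total(755)
= 6 + 4 + 5 + digits_total(75)
= 6 + 4 + 5 + 5 + digits_total(7)
= 6 + 4 + 5 + 5 + 7 + digits_total(0)
= 6 + 4 + 5 + 5 + 7 + 0
= 27


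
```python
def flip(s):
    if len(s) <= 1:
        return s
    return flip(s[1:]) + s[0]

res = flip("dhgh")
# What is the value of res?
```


flip("dhgh")
= flip("hgh") + "d"
= flip("gh") + "h" + "d"
= flip("h") + "g" + "h" + "d"
= "h" + "g" + "h" + "d"
= "hghd"


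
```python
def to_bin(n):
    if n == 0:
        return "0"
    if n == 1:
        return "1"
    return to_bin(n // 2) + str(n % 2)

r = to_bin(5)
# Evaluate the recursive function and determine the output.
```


to_bin(5)
= to_bin(2) + "1"
= to_bin(1) + "0" + "1"
= "1" + "0" + "1"
= "101"


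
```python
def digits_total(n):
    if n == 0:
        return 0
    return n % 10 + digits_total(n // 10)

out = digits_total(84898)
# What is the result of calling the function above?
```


digits_total(84898)
= 8 + digits_total(8489)
= 8 + 9 + digits_total(848)
= 8 + 9 + 8 + digits_total(84)
= 8 + 9 + 8 + 4 + digits_total(8)
= 8 + 9 + 8 + 4 + 8 + digits_total(0)
= 8 + 9 + 8 + 4 + 8 + 0
= 37


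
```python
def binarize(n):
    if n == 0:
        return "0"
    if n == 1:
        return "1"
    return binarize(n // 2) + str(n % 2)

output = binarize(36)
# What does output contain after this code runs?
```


binarize(36)
= binarize(18) + "0"
= binarize(9) + "0" + "0"
= binarize(4) + "1" + "0" + "0"
= binarize(2) + "0" + "1" + "0" + "0"
= binarize(1) + "0" + "0" + "1" + "0" + "0"
= "1" + "0" + "0" + "1" + "0" + "0"
= "100100"


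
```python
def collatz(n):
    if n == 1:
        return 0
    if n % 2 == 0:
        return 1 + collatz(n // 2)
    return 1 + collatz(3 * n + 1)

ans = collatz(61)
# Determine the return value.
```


collatz(61)
61 is odd -> 3*61+1 = 184 -> collatz(184)
184 is even -> collatz(92)
92 is even -> collatz(46)
46 is even -> collatz(23)
23 is odd -> 3*23+1 = 70 -> collatz(70)
70 is even -> collatz(35)
35 is odd -> 3*35+1 = 106 -> collatz(106)
106 is even -> collatz(53)
53 is odd -> 3*53+1 = 160 -> collatz(160)
160 is even -> collatz(80)
80 is even -> collatz(40)
40 is even -> collatz(20)
20 is even -> collatz(10)
10 is even -> collatz(5)
5 is odd -> 3*5+1 = 16 -> collatz(16)
16 is even -> collatz(8)
8 is even -> collatz(4)
4 is even -> collatz(2)
2 is even -> collatz(1)
Reached 1 after 19 steps
= 19


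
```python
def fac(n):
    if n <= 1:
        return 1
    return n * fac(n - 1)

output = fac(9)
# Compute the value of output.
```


fac(9)
= 9 * fac(8)
= 9 * 8 * fac(7)
= 9 * 8 * 7 * fac(6)
= 9 * 8 * 7 * 6 * fac(5)
= 9 * 8 * 7 * 6 * 5 * fac(4)
= 9 * 8 * 7 * 6 * 5 * 4 * fac(3)
= 9 * 8 * 7 * 6 * 5 * 4 * 3 * fac(2)
= 9 * 8 * 7 * 6 * 5 * 4 * 3 * 2 * fac(1)
= 9 * 8 * 7 * 6 * 5 * 4 * 3 * 2 * 1
= 362880


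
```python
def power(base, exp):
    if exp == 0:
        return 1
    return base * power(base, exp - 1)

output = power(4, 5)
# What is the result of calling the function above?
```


power(4, 5)
= 4 * power(4, 4)
= 4 * 4 * power(4, 3)
= 4 * 4 * 4 * power(4, 2)
= 4 * 4 * 4 * 4 * power(4, 1)
= 4 * 4 * 4 * 4 * 4 * power(4, 0)
= 4 * 4 * 4 * 4 * 4 * 1
= 1024


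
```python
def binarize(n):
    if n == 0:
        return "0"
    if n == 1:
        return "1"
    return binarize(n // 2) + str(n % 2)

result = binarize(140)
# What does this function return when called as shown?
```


binarize(140)
= binarize(70) + "0"
= binarize(35) + "0" + "0"
= binarize(17) + "1" + "0" + "0"
= binarize(8) + "1" + "1" + "0" + "0"
= binarize(4) + "0" + "1" + "1" + "0" + "0"
= binarize(2) + "0" + "0" + "1" + "1" + "0" + "0"
= binarize(1) + "0" + "0" + "0" + "1" + "1" + "0" + "0"
= "1" + "0" + "0" + "0" + "1" + "1" + "0" + "0"
= "10001100"


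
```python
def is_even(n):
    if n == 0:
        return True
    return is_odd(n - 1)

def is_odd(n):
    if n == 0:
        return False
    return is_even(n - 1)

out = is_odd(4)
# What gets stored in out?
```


is_odd(4)
= is_even(3)
= is_odd(2)
= is_even(1)
= is_odd(0)
n == 0: return False
= False


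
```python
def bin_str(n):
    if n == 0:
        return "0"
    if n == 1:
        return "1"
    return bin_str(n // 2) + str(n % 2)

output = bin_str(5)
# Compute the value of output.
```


bin_str(5)
= bin_str(2) + "1"
= bin_str(1) + "0" + "1"
= "1" + "0" + "1"
= "101"


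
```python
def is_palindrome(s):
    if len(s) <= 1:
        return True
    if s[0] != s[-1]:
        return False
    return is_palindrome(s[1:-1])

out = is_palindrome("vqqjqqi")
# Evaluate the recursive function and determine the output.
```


is_palindrome("vqqjqqi")
"vqqjqqi": s[0]='v' != s[-1]='i' -> False
= False


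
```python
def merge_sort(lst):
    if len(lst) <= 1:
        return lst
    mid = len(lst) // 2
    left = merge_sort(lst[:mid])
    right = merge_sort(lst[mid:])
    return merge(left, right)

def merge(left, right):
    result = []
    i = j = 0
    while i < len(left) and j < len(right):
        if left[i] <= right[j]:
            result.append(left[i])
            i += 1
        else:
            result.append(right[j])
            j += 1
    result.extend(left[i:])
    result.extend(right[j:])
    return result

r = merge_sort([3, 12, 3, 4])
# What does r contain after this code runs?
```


merge_sort([3, 12, 3, 4])
Split into [3, 12] and [3, 4]
Left sorted: [3, 12]
Right sorted: [3, 4]
Merge [3, 12] and [3, 4]
= [3, 3, 4, 12]


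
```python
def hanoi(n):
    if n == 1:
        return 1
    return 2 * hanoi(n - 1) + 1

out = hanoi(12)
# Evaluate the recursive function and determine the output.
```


hanoi(12)
= 2 * hanoi(11) + 1
= 2 * (2 * hanoi(10) + 1) + 1
= 2 * (2 * (2 * hanoi(9) + 1) + 1) + 1
= 2 * (2 * (2 * (2 * hanoi(8) + 1) + 1) + 1) + 1
= 2 * (2 * (2 * (2 * (2 * hanoi(7) + 1) + 1) + 1) + 1) + 1
= 2 * (2 * (2 * (2 * (2 * (2 * hanoi(6) + 1) + 1) + 1) + 1) + 1) + 1
= 2 * (2 * (2 * (2 * (2 * (2 * (2 * hanoi(5) + 1) + 1) + 1) + 1) + 1) + 1) + 1
= 2 * (2 * (2 * (2 * (2 * (2 * (2 * (2 * hanoi(4) + 1) + 1) + 1) + 1) + 1) + 1) + 1) + 1
= 2 * (2 * (2 * (2 * (2 * (2 * (2 * (2 * (2 * hanoi(3) + 1) + 1) + 1) + 1) + 1) + 1) + 1) + 1) + 1
= 2 * (2 * (2 * (2 * (2 * (2 * (2 * (2 * (2 * (2 * hanoi(2) + 1) + 1) + 1) + 1) + 1) + 1) + 1) + 1) + 1) + 1
= 2 * (2 * (2 * (2 * (2 * (2 * (2 * (2 * (2 * (2 * (2 * hanoi(1) + 1) + 1) + 1) + 1) + 1) + 1) + 1) + 1) + 1) + 1) + 1
Now compute bottom-up:
hanoi(1) = 1
hanoi(2) = 2 * 1 + 1 = 3
hanoi(3) = 2 * 3 + 1 = 7
hanoi(4) = 2 * 7 + 1 = 15
hanoi(5) = 2 * 15 + 1 = 31
hanoi(6) = 2 * 31 + 1 = 63
hanoi(7) = 2 * 63 + 1 = 127
hanoi(8) = 2 * 127 + 1 = 255
hanoi(9) = 2 * 255 + 1 = 511
hanoi(10) = 2 * 511 + 1 = 1023
hanoi(11) = 2 * 1023 + 1 = 2047
hanoi(12) = 2 * 2047 + 1 = 4095
= 4095


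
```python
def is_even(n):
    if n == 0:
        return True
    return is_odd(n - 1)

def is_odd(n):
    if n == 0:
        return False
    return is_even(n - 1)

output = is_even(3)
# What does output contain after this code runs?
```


is_even(3)
= is_odd(2)
= is_even(1)
= is_odd(0)
n == 0: return False
= False


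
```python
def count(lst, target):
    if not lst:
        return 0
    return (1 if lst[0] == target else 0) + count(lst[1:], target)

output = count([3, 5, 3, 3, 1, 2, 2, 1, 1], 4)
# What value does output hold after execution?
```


count([3, 5, 3, 3, 1, 2, 2, 1, 1], 4)
lst[0]=3 != 4: 0 + count([5, 3, 3, 1, 2, 2, 1, 1], 4)
lst[0]=5 != 4: 0 + count([3, 3, 1, 2, 2, 1, 1], 4)
lst[0]=3 != 4: 0 + count([3, 1, 2, 2, 1, 1], 4)
lst[0]=3 != 4: 0 + count([1, 2, 2, 1, 1], 4)
lst[0]=1 != 4: 0 + count([2, 2, 1, 1], 4)
lst[0]=2 != 4: 0 + count([2, 1, 1], 4)
lst[0]=2 != 4: 0 + count([1, 1], 4)
lst[0]=1 != 4: 0 + count([1], 4)
lst[0]=1 != 4: 0 + count([], 4)
= 0


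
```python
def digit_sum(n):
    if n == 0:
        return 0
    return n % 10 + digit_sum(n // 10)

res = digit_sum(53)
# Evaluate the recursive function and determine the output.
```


digit_sum(53)
= 3 + digit_sum(5)
= 3 + 5 + digit_sum(0)
= 3 + 5 + 0
= 8


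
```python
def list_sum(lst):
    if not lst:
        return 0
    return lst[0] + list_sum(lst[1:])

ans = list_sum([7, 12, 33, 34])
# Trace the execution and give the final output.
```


list_sum([7, 12, 33, 34])
= 7 + list_sum([12, 33, 34])
= 7 + 12 + list_sum([33, 34])
= 7 + 12 + 33 + list_sum([34])
= 7 + 12 + 33 + 34 + list_sum([])
= 7 + 12 + 33 + 34 + 0
= 86


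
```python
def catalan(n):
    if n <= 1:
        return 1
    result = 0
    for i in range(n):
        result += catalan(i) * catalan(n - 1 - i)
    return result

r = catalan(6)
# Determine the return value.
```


catalan(6)
= sum of catalan(i) * catalan(6-1-i) for i in 0..5
First compute sub-values bottom-up:
  catalan(0) = 1, catalan(1) = 1
  catalan(2) = 1*1 + 1*1 = 2
  catalan(3) = 1*2 + 1*1 + 2*1 = 5
  catalan(4) = 1*5 + 1*2 + 2*1 + 5*1 = 14
  catalan(5) = 1*14 + 1*5 + 2*2 + 5*1 + 14*1 = 42
Now catalan(6):
  catalan(0)*catalan(5) = 1*42 = 42
  catalan(1)*catalan(4) = 1*14 = 14
  catalan(2)*catalan(3) = 2*5 = 10
  catalan(3)*catalan(2) = 5*2 = 10
  catalan(4)*catalan(1) = 14*1 = 14
  catalan(5)*catalan(0) = 42*1 = 42
= 42 + 14 + 10 + 10 + 14 + 42
= 132


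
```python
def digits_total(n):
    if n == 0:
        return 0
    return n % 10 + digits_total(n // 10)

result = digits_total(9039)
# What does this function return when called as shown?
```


digits_total(9039)
= 9 + digits_total(903)
= 9 + 3 + digits_total(90)
= 9 + 3 + 0 + digits_total(9)
= 9 + 3 + 0 + 9 + digits_total(0)
= 9 + 3 + 0 + 9 + 0
= 21


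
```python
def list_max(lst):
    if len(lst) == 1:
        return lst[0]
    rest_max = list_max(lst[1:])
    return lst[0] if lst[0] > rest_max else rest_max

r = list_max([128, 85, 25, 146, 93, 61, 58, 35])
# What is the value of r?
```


list_max([128, 85, 25, 146, 93, 61, 58, 35])
= compare 128 with list_max([85, 25, 146, 93, 61, 58, 35])
= compare 85 with list_max([25, 146, 93, 61, 58, 35])
= compare 25 with list_max([146, 93, 61, 58, 35])
= compare 146 with list_max([93, 61, 58, 35])
= compare 93 with list_max([61, 58, 35])
= compare 61 with list_max([58, 35])
= compare 58 with list_max([35])
Base: list_max([35]) = 35
compare 58 with 35: max = 58
compare 61 with 58: max = 61
compare 93 with 61: max = 93
compare 146 with 93: max = 146
compare 25 with 146: max = 146
compare 85 with 146: max = 146
compare 128 with 146: max = 146
= 146


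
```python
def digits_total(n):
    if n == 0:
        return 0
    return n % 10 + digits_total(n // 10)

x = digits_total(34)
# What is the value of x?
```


digits_total(34)
= 4 + digits_total(3)
= 4 + 3 + digits_total(0)
= 4 + 3 + 0
= 7


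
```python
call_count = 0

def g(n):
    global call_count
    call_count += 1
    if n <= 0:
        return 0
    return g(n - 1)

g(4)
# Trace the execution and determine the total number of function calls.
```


g(4) calls g(3) calls ... calls g(0)
Total calls: 4 + 1 (for base case) = 5


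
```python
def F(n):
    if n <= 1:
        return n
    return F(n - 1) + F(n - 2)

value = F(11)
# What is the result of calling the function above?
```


F(11)
= F(10) + F(9)
= (F(9) + F(8)) + F(9)
Computing bottom-up: F(0)=0, F(1)=1, F(2)=1, F(3)=2, F(4)=3, F(5)=5, F(6)=8, F(7)=13, F(8)=21, F(9)=34, F(10)=55, F(11)=89
= 89


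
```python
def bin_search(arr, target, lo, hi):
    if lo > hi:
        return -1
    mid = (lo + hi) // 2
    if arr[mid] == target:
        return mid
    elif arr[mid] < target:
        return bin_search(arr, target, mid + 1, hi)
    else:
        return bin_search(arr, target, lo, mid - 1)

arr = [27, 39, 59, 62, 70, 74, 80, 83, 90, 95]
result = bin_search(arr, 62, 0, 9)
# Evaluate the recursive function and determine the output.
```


bin_search(arr, 62, 0, 9)
lo=0, hi=9, mid=4, arr[mid]=70
70 > 62, search left half
lo=0, hi=3, mid=1, arr[mid]=39
39 < 62, search right half
lo=2, hi=3, mid=2, arr[mid]=59
59 < 62, search right half
lo=3, hi=3, mid=3, arr[mid]=62
arr[3] == 62, found at index 3
= 3


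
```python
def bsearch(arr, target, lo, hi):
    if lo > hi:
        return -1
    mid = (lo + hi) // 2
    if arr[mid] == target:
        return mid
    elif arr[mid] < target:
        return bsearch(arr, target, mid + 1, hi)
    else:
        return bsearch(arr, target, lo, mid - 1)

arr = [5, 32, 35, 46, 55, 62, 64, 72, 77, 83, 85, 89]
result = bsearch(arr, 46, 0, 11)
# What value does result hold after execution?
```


bsearch(arr, 46, 0, 11)
lo=0, hi=11, mid=5, arr[mid]=62
62 > 46, search left half
lo=0, hi=4, mid=2, arr[mid]=35
35 < 46, search right half
lo=3, hi=4, mid=3, arr[mid]=46
arr[3] == 46, found at index 3
= 3


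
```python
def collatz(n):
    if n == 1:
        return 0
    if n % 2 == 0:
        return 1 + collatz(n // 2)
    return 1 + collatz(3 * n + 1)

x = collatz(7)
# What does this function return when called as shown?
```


collatz(7)
7 is odd -> 3*7+1 = 22 -> collatz(22)
22 is even -> collatz(11)
11 is odd -> 3*11+1 = 34 -> collatz(34)
34 is even -> collatz(17)
17 is odd -> 3*17+1 = 52 -> collatz(52)
52 is even -> collatz(26)
26 is even -> collatz(13)
13 is odd -> 3*13+1 = 40 -> collatz(40)
40 is even -> collatz(20)
20 is even -> collatz(10)
10 is even -> collatz(5)
5 is odd -> 3*5+1 = 16 -> collatz(16)
16 is even -> collatz(8)
8 is even -> collatz(4)
4 is even -> collatz(2)
2 is even -> collatz(1)
Reached 1 after 16 steps
= 16


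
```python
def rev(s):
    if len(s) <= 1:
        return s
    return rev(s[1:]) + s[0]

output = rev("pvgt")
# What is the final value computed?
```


rev("pvgt")
= rev("vgt") + "p"
= rev("gt") + "v" + "p"
= rev("t") + "g" + "v" + "p"
= "t" + "g" + "v" + "p"
= "tgvp"


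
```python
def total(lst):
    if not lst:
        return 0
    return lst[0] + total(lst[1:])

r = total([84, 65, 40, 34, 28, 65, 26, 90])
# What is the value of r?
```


total([84, 65, 40, 34, 28, 65, 26, 90])
= 84 + total([65, 40, 34, 28, 65, 26, 90])
= 84 + 65 + total([40, 34, 28, 65, 26, 90])
= 84 + 65 + 40 + total([34, 28, 65, 26, 90])
= 84 + 65 + 40 + 34 + total([28, 65, 26, 90])
= 84 + 65 + 40 + 34 + 28 + total([65, 26, 90])
= 84 + 65 + 40 + 34 + 28 + 65 + total([26, 90])
= 84 + 65 + 40 + 34 + 28 + 65 + 26 + total([90])
= 84 + 65 + 40 + 34 + 28 + 65 + 26 + 90 + total([])
= 84 + 65 + 40 + 34 + 28 + 65 + 26 + 90 + 0
= 432


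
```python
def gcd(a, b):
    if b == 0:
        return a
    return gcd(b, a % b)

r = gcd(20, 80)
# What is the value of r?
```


gcd(20, 80)
= gcd(80, 20 % 80) = gcd(80, 20)
= gcd(20, 80 % 20) = gcd(20, 0)
b == 0, return a = 20


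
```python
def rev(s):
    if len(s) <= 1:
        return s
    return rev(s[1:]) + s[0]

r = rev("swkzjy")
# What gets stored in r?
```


rev("swkzjy")
= rev("wkzjy") + "s"
= rev("kzjy") + "w" + "s"
= rev("zjy") + "k" + "w" + "s"
= rev("jy") + "z" + "k" + "w" + "s"
= rev("y") + "j" + "z" + "k" + "w" + "s"
= "y" + "j" + "z" + "k" + "w" + "s"
= "yjzkws"


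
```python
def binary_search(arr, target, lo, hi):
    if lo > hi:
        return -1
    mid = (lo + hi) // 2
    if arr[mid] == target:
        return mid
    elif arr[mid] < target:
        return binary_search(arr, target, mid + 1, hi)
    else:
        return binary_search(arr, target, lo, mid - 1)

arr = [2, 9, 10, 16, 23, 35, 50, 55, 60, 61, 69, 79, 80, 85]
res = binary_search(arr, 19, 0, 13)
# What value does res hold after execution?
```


binary_search(arr, 19, 0, 13)
lo=0, hi=13, mid=6, arr[mid]=50
50 > 19, search left half
lo=0, hi=5, mid=2, arr[mid]=10
10 < 19, search right half
lo=3, hi=5, mid=4, arr[mid]=23
23 > 19, search left half
lo=3, hi=3, mid=3, arr[mid]=16
16 < 19, search right half
lo > hi, target not found, return -1
= -1


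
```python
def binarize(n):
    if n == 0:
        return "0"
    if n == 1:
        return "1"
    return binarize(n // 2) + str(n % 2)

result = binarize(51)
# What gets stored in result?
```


binarize(51)
= binarize(25) + "1"
= binarize(12) + "1" + "1"
= binarize(6) + "0" + "1" + "1"
= binarize(3) + "0" + "0" + "1" + "1"
= binarize(1) + "1" + "0" + "0" + "1" + "1"
= "1" + "1" + "0" + "0" + "1" + "1"
= "110011"


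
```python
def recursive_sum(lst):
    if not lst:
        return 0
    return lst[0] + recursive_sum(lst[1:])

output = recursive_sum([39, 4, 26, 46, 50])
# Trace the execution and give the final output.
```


recursive_sum([39, 4, 26, 46, 50])
= 39 + recursive_sum([4, 26, 46, 50])
= 39 + 4 + recursive_sum([26, 46, 50])
= 39 + 4 + 26 + recursive_sum([46, 50])
= 39 + 4 + 26 + 46 + recursive_sum([50])
= 39 + 4 + 26 + 46 + 50 + recursive_sum([])
= 39 + 4 + 26 + 46 + 50 + 0
= 165


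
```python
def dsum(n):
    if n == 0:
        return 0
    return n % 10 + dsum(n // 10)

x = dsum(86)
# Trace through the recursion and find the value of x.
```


dsum(86)
= 6 + dsum(8)
= 6 + 8 + dsum(0)
= 6 + 8 + 0
= 14


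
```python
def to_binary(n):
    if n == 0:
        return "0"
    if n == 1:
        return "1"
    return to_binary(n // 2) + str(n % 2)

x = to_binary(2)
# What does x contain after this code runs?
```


to_binary(2)
= to_binary(1) + "0"
= "1" + "0"
= "10"


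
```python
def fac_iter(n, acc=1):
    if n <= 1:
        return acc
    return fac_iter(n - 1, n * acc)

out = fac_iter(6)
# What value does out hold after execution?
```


fac_iter(6, 1)
= fac_iter(5, 6 * 1) = fac_iter(5, 6)
= fac_iter(4, 5 * 6) = fac_iter(4, 30)
= fac_iter(3, 4 * 30) = fac_iter(3, 120)
= fac_iter(2, 3 * 120) = fac_iter(2, 360)
= fac_iter(1, 2 * 360) = fac_iter(1, 720)
n <= 1, return acc = 720


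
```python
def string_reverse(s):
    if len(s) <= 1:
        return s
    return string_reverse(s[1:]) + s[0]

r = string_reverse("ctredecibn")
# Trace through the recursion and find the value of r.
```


string_reverse("ctredecibn")
= string_reverse("tredecibn") + "c"
= string_reverse("redecibn") + "t" + "c"
= string_reverse("edecibn") + "r" + "t" + "c"
= string_reverse("decibn") + "e" + "r" + "t" + "c"
= string_reverse("ecibn") + "d" + "e" + "r" + "t" + "c"
= string_reverse("cibn") + "e" + "d" + "e" + "r" + "t" + "c"
= string_reverse("ibn") + "c" + "e" + "d" + "e" + "r" + "t" + "c"
= string_reverse("bn") + "i" + "c" + "e" + "d" + "e" + "r" + "t" + "c"
= string_reverse("n") + "b" + "i" + "c" + "e" + "d" + "e" + "r" + "t" + "c"
= "n" + "b" + "i" + "c" + "e" + "d" + "e" + "r" + "t" + "c"
= "nbicedertc"


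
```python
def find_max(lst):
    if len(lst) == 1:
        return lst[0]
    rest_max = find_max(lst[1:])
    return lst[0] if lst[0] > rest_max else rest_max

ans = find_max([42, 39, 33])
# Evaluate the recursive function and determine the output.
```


find_max([42, 39, 33])
= compare 42 with find_max([39, 33])
= compare 39 with find_max([33])
Base: find_max([33]) = 33
compare 39 with 33: max = 39
compare 42 with 39: max = 42
= 42


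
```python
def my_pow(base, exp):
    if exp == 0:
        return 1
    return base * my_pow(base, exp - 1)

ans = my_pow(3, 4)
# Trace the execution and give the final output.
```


my_pow(3, 4)
= 3 * my_pow(3, 3)
= 3 * 3 * my_pow(3, 2)
= 3 * 3 * 3 * my_pow(3, 1)
= 3 * 3 * 3 * 3 * my_pow(3, 0)
= 3 * 3 * 3 * 3 * 1
= 81


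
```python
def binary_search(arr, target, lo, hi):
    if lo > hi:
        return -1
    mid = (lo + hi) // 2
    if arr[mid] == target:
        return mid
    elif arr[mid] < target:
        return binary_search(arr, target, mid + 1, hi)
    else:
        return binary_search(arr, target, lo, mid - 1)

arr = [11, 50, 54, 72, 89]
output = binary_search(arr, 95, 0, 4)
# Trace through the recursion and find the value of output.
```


binary_search(arr, 95, 0, 4)
lo=0, hi=4, mid=2, arr[mid]=54
54 < 95, search right half
lo=3, hi=4, mid=3, arr[mid]=72
72 < 95, search right half
lo=4, hi=4, mid=4, arr[mid]=89
89 < 95, search right half
lo > hi, target not found, return -1
= -1


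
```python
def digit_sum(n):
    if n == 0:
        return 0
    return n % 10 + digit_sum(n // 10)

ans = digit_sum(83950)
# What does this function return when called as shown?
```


digit_sum(83950)
= 0 + digit_sum(8395)
= 0 + 5 + digit_sum(839)
= 0 + 5 + 9 + digit_sum(83)
= 0 + 5 + 9 + 3 + digit_sum(8)
= 0 + 5 + 9 + 3 + 8 + digit_sum(0)
= 0 + 5 + 9 + 3 + 8 + 0
= 25


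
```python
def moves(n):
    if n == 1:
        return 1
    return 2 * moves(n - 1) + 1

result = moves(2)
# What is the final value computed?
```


moves(2)
= 2 * moves(1) + 1
Now compute bottom-up:
moves(1) = 1
moves(2) = 2 * 1 + 1 = 3
= 3


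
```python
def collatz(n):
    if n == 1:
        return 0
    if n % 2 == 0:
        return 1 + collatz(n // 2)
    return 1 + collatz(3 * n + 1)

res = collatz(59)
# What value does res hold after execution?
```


collatz(59)
59 is odd -> 3*59+1 = 178 -> collatz(178)
178 is even -> collatz(89)
89 is odd -> 3*89+1 = 268 -> collatz(268)
268 is even -> collatz(134)
134 is even -> collatz(67)
67 is odd -> 3*67+1 = 202 -> collatz(202)
202 is even -> collatz(101)
101 is odd -> 3*101+1 = 304 -> collatz(304)
304 is even -> collatz(152)
152 is even -> collatz(76)
76 is even -> collatz(38)
38 is even -> collatz(19)
19 is odd -> 3*19+1 = 58 -> collatz(58)
58 is even -> collatz(29)
29 is odd -> 3*29+1 = 88 -> collatz(88)
88 is even -> collatz(44)
44 is even -> collatz(22)
22 is even -> collatz(11)
11 is odd -> 3*11+1 = 34 -> collatz(34)
34 is even -> collatz(17)
17 is odd -> 3*17+1 = 52 -> collatz(52)
52 is even -> collatz(26)
26 is even -> collatz(13)
13 is odd -> 3*13+1 = 40 -> collatz(40)
40 is even -> collatz(20)
20 is even -> collatz(10)
10 is even -> collatz(5)
5 is odd -> 3*5+1 = 16 -> collatz(16)
16 is even -> collatz(8)
8 is even -> collatz(4)
4 is even -> collatz(2)
2 is even -> collatz(1)
Reached 1 after 32 steps
= 32


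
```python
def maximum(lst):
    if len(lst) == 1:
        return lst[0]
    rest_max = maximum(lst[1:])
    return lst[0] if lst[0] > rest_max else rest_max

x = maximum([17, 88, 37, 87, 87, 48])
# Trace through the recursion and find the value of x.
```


maximum([17, 88, 37, 87, 87, 48])
= compare 17 with maximum([88, 37, 87, 87, 48])
= compare 88 with maximum([37, 87, 87, 48])
= compare 37 with maximum([87, 87, 48])
= compare 87 with maximum([87, 48])
= compare 87 with maximum([48])
Base: maximum([48]) = 48
compare 87 with 48: max = 87
compare 87 with 87: max = 87
compare 37 with 87: max = 87
compare 88 with 87: max = 88
compare 17 with 88: max = 88
= 88
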